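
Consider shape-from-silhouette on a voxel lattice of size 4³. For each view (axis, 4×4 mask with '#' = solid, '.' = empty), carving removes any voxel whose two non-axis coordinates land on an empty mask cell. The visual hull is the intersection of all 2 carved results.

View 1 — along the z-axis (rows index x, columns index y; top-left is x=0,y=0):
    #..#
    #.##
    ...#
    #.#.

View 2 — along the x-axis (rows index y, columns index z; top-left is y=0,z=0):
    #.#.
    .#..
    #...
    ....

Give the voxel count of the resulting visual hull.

remaining voxels: 8

before carving: 64 voxels (4×4×4)
[1] z-view keeps 8 columns → grid now 32
[2] x-view keeps 4 columns → grid now 8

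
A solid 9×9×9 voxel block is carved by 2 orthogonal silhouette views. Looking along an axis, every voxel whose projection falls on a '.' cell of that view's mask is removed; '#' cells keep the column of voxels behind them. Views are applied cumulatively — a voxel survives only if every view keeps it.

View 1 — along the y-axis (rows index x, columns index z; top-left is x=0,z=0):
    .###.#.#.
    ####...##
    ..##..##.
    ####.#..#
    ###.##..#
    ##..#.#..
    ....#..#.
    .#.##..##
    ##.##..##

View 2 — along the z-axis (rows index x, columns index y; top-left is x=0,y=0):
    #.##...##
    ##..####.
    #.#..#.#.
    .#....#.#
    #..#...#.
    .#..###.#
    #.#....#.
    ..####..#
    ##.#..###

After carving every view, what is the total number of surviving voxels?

remaining voxels: 200

before carving: 729 voxels (9×9×9)
[1] y-view keeps 44 columns → grid now 396
[2] z-view keeps 40 columns → grid now 200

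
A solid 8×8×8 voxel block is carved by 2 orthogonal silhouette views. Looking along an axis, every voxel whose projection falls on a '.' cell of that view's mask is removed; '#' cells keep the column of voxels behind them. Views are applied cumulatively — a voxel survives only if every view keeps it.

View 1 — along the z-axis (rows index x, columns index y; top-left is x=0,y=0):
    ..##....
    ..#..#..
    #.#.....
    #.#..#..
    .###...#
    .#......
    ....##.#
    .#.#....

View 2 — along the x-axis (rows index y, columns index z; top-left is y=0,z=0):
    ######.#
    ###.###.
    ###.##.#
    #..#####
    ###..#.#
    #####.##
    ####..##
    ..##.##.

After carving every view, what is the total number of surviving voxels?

before carving: 512 voxels (8×8×8)
after view 1 [z-axis, 19 of 64 cells solid] → remaining = 152
after view 2 [x-axis, 47 of 64 cells solid] → remaining = 114

voxel count = 114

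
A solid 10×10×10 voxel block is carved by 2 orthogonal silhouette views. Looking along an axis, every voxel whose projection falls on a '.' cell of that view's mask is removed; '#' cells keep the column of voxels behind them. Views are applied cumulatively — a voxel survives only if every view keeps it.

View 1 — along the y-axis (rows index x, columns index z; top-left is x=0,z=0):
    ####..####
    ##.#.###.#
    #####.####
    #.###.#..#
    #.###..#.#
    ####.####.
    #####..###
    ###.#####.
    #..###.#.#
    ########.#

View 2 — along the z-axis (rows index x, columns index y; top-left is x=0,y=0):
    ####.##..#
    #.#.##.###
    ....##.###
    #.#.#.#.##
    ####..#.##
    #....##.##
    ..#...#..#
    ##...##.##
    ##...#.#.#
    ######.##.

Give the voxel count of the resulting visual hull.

initial block: 10^3 = 1000
  1. axis=1 (XZ plane), |mask|=75  ⇒  voxels=750
  2. axis=2 (XY plane), |mask|=59  ⇒  voxels=442

442 voxels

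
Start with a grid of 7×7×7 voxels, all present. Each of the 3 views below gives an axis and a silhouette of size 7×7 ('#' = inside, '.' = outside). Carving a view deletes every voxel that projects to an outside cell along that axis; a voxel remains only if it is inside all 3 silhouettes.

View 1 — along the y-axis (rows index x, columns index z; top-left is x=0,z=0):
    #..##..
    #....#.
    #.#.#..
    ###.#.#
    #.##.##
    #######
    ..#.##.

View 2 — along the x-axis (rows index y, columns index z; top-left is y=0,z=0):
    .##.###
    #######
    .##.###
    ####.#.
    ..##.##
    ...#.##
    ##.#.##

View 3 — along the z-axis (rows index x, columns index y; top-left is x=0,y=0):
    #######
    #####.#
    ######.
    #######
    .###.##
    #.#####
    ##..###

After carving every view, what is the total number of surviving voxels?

start: 7×7×7 = 343 voxels
[1] y-view keeps 28 columns → grid now 196
[2] x-view keeps 34 columns → grid now 129
[3] z-view keeps 42 columns → grid now 108

voxel count = 108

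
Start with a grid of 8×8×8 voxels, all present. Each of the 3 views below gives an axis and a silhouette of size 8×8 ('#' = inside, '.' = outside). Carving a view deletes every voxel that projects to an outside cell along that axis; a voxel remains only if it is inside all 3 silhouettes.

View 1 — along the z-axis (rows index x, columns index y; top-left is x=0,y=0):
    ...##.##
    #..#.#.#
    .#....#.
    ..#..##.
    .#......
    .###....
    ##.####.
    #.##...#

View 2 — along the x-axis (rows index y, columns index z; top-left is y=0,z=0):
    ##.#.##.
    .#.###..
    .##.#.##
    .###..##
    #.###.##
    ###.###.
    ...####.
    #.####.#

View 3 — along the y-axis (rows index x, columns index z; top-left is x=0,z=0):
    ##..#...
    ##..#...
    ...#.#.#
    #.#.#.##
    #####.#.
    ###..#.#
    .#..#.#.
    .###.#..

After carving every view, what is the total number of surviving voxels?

|visual hull| = 63

full grid |V| = 512
V1 z: intersect with XY mask (27 set) -- 216 left
V2 x: intersect with YZ mask (41 set) -- 135 left
V3 y: intersect with XZ mask (32 set) -- 63 left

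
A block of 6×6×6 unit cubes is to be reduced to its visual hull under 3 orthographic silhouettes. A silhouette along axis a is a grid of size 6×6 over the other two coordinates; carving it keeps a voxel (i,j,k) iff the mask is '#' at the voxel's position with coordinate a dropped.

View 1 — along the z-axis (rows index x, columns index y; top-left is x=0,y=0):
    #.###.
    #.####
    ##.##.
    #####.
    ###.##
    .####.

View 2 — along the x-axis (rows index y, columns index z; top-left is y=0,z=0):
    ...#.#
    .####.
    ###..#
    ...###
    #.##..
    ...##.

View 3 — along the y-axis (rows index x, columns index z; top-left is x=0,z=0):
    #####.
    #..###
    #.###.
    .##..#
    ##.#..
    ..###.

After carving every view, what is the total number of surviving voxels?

before carving: 216 voxels (6×6×6)
  1. axis=2 (XY plane), |mask|=27  ⇒  voxels=162
  2. axis=0 (YZ plane), |mask|=18  ⇒  voxels=83
  3. axis=1 (XZ plane), |mask|=22  ⇒  voxels=53

|visual hull| = 53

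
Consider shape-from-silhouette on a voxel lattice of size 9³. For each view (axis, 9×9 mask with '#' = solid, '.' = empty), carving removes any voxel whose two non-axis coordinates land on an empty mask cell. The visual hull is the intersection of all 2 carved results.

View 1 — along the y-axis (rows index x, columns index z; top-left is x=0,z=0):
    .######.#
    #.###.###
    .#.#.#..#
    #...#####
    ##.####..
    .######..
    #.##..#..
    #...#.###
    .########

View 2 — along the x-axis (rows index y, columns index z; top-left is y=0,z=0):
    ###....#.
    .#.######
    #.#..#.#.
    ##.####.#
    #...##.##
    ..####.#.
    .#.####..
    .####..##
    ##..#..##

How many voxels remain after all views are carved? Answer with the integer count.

voxel count = 277

initial block: 9^3 = 729
V1 y: intersect with XZ mask (53 set) -- 477 left
V2 x: intersect with YZ mask (48 set) -- 277 left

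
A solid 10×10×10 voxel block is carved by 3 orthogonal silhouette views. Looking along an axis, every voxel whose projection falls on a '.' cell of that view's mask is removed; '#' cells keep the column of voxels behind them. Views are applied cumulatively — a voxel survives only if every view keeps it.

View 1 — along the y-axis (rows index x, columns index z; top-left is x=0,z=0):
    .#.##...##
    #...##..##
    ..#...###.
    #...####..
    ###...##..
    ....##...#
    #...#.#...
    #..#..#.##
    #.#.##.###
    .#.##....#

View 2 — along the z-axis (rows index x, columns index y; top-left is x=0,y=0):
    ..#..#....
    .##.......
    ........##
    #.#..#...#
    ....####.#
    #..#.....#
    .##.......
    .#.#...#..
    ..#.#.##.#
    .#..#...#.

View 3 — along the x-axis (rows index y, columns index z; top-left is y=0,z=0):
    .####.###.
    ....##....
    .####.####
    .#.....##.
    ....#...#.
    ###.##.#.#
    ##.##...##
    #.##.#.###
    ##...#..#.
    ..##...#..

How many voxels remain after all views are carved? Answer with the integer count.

remaining voxels: 69

start: 10×10×10 = 1000 voxels
step 1: project along y, AND mask (46/100) → |grid| = 460
step 2: project along z, AND mask (31/100) → |grid| = 150
step 3: project along x, AND mask (49/100) → |grid| = 69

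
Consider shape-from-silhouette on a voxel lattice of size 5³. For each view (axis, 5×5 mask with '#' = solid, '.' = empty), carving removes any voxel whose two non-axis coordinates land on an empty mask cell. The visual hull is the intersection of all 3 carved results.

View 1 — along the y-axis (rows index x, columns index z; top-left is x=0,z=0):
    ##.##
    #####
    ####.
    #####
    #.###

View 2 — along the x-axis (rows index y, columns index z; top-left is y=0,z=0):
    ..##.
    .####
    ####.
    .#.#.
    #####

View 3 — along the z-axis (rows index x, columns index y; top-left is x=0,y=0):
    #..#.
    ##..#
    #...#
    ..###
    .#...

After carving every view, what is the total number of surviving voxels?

initial block: 5^3 = 125
carve view 1 (along y, XZ-mask fill 22/25): 110 voxels remain
carve view 2 (along x, YZ-mask fill 17/25): 75 voxels remain
carve view 3 (along z, XY-mask fill 11/25): 34 voxels remain

|visual hull| = 34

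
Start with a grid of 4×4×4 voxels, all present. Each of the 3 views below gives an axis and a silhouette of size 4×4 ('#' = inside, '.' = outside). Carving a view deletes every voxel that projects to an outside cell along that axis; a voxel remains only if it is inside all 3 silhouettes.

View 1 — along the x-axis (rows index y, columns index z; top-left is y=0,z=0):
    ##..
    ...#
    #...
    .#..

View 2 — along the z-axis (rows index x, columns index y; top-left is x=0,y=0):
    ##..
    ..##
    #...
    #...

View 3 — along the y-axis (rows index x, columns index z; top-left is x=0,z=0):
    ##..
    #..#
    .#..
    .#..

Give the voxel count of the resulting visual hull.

|visual hull| = 5

initial block: 4^3 = 64
carve view 1 (along x, YZ-mask fill 5/16): 20 voxels remain
carve view 2 (along z, XY-mask fill 6/16): 9 voxels remain
carve view 3 (along y, XZ-mask fill 6/16): 5 voxels remain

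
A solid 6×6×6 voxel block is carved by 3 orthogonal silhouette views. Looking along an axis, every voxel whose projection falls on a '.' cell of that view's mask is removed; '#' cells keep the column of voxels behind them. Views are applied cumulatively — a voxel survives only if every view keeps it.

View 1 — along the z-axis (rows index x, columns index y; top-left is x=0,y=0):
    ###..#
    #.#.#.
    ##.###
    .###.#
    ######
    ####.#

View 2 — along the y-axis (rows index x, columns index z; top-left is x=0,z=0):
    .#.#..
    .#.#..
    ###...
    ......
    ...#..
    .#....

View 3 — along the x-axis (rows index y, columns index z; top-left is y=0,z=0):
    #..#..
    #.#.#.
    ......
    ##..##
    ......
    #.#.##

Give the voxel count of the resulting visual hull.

before carving: 216 voxels (6×6×6)
  1. axis=2 (XY plane), |mask|=27  ⇒  voxels=162
  2. axis=1 (XZ plane), |mask|=9  ⇒  voxels=40
  3. axis=0 (YZ plane), |mask|=13  ⇒  voxels=11

voxel count = 11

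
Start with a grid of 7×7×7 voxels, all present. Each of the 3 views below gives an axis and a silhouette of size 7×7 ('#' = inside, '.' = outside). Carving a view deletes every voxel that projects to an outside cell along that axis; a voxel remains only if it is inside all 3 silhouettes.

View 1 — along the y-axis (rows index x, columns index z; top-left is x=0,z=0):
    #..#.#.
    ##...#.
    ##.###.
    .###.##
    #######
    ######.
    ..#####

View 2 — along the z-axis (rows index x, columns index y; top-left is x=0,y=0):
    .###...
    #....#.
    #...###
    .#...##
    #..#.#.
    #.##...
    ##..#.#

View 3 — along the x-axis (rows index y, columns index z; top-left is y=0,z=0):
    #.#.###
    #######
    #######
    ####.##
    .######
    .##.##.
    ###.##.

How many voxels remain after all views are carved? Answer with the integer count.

|visual hull| = 85

start: 7×7×7 = 343 voxels
carve view 1 (along y, XZ-mask fill 34/49): 238 voxels remain
carve view 2 (along z, XY-mask fill 22/49): 109 voxels remain
carve view 3 (along x, YZ-mask fill 40/49): 85 voxels remain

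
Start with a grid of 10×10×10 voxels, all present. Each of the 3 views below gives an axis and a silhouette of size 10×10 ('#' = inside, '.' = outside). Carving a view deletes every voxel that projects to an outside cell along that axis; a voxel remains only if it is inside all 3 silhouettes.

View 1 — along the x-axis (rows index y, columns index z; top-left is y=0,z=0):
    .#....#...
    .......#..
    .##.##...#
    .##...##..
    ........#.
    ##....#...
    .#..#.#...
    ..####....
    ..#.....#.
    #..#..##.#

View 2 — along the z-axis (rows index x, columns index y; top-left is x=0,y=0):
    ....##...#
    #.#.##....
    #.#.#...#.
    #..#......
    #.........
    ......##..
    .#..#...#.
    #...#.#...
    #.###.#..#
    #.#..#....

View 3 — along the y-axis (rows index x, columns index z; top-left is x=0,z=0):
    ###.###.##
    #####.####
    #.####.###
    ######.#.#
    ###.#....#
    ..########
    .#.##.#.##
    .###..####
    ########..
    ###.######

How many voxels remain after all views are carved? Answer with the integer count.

before carving: 1000 voxels (10×10×10)
  1. axis=0 (YZ plane), |mask|=30  ⇒  voxels=300
  2. axis=2 (XY plane), |mask|=31  ⇒  voxels=85
  3. axis=1 (XZ plane), |mask|=76  ⇒  voxels=69

remaining voxels: 69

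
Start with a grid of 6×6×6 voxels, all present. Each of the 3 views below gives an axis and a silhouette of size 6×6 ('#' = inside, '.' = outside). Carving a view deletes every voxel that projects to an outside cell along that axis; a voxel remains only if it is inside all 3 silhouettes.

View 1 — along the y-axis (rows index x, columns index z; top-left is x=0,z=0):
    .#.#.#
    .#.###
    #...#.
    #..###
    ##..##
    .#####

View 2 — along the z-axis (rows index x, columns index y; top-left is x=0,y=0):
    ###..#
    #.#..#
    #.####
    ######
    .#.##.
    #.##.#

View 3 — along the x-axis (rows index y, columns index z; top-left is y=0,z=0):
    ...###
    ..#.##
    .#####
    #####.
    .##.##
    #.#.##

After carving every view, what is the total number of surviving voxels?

voxel count = 62

full grid |V| = 216
[1] y-view keeps 22 columns → grid now 132
[2] z-view keeps 25 columns → grid now 90
[3] x-view keeps 24 columns → grid now 62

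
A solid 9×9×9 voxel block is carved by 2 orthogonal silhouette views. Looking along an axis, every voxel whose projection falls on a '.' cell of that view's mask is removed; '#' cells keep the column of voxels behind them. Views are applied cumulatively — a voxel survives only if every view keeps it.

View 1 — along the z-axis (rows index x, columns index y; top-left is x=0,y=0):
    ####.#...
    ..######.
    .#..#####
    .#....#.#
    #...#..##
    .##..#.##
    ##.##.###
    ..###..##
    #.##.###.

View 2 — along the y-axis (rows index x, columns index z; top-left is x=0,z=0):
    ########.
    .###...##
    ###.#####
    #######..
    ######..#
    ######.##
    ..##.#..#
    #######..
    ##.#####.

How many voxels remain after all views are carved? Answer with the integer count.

start: 9×9×9 = 729 voxels
step 1: project along z, AND mask (47/81) → |grid| = 423
step 2: project along y, AND mask (61/81) → |grid| = 312

remaining voxels: 312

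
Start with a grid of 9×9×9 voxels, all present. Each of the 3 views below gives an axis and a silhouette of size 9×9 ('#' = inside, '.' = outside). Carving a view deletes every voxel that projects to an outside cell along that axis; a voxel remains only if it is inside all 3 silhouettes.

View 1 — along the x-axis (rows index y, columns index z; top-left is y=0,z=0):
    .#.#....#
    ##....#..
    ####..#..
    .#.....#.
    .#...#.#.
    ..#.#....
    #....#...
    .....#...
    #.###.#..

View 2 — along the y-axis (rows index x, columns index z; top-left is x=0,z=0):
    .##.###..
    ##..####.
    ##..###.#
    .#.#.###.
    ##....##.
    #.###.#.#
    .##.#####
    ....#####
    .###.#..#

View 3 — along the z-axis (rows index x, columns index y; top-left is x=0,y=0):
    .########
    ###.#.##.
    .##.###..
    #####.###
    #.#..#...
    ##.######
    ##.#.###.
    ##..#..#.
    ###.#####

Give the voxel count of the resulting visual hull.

voxel count = 100

initial block: 9^3 = 729
after view 1 [x-axis, 26 of 81 cells solid] → remaining = 234
after view 2 [y-axis, 49 of 81 cells solid] → remaining = 144
after view 3 [z-axis, 56 of 81 cells solid] → remaining = 100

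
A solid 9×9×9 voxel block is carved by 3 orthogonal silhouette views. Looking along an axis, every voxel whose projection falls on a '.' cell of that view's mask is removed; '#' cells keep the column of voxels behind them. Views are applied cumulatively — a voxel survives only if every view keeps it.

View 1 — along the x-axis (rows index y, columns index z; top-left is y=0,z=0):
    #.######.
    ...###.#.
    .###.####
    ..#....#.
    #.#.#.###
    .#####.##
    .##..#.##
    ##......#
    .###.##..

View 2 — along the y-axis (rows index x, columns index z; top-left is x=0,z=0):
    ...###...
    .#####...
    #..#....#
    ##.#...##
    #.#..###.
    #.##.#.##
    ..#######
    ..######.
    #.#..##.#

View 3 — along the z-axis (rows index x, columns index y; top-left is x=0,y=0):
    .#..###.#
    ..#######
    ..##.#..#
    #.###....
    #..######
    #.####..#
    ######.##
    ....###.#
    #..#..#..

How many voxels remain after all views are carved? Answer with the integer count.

149 voxels

before carving: 729 voxels (9×9×9)
carve view 1 (along x, YZ-mask fill 46/81): 414 voxels remain
carve view 2 (along y, XZ-mask fill 45/81): 236 voxels remain
carve view 3 (along z, XY-mask fill 48/81): 149 voxels remain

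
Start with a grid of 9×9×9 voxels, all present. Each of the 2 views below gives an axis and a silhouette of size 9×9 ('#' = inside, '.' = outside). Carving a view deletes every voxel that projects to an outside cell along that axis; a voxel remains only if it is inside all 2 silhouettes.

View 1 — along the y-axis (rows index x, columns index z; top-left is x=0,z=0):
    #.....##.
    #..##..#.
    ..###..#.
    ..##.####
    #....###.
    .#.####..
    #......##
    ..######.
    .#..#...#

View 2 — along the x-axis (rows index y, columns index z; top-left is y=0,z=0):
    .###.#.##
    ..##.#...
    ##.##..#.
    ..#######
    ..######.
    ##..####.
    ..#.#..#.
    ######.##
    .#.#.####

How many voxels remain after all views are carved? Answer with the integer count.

221 voxels

full grid |V| = 729
V1 y: intersect with XZ mask (38 set) -- 342 left
V2 x: intersect with YZ mask (50 set) -- 221 left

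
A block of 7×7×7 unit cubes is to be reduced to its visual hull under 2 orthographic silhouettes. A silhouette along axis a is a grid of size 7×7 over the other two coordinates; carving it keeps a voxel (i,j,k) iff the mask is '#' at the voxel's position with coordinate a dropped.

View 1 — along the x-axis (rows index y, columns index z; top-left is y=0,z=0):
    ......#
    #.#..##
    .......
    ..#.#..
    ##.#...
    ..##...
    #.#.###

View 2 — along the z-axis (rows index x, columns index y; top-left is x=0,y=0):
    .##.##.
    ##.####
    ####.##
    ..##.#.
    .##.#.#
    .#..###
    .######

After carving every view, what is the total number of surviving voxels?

remaining voxels: 86

before carving: 343 voxels (7×7×7)
V1 x: intersect with YZ mask (17 set) -- 119 left
V2 z: intersect with XY mask (33 set) -- 86 left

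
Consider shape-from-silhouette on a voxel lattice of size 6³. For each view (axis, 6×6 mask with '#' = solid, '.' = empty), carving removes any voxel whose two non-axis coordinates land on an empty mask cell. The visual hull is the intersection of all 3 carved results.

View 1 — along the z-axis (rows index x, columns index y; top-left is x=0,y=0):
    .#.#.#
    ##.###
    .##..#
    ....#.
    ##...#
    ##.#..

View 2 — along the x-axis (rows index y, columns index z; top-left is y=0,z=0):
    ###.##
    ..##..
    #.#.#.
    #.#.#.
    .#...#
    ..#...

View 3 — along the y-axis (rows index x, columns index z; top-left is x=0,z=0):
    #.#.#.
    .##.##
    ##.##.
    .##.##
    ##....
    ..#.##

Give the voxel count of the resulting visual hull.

before carving: 216 voxels (6×6×6)
V1 z: intersect with XY mask (18 set) -- 108 left
V2 x: intersect with YZ mask (16 set) -- 45 left
V3 y: intersect with XZ mask (20 set) -- 28 left

remaining voxels: 28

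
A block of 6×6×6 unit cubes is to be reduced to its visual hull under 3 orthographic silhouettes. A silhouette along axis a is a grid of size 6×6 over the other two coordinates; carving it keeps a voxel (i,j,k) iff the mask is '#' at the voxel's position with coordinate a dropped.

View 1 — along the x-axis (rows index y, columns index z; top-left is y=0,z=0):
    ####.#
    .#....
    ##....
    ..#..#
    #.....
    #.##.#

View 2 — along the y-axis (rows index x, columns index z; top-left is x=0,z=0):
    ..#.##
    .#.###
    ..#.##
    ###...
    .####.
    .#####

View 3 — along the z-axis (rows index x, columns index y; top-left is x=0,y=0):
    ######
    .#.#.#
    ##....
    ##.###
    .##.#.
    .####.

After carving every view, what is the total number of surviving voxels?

voxel count = 26

before carving: 216 voxels (6×6×6)
step 1: project along x, AND mask (15/36) → |grid| = 90
step 2: project along y, AND mask (22/36) → |grid| = 49
step 3: project along z, AND mask (23/36) → |grid| = 26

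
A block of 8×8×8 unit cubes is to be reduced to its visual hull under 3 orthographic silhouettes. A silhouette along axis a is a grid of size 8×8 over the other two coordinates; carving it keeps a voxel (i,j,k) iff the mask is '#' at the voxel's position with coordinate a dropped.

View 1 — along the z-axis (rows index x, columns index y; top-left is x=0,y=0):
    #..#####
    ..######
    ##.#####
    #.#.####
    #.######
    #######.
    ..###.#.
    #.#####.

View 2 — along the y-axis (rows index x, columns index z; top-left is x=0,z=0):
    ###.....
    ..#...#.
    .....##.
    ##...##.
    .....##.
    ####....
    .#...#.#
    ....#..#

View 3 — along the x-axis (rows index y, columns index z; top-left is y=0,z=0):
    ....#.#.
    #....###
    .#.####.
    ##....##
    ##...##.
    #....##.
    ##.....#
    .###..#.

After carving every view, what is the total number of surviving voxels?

voxel count = 70

full grid |V| = 512
V1 z: intersect with XY mask (49 set) -- 392 left
V2 y: intersect with XZ mask (22 set) -- 134 left
V3 x: intersect with YZ mask (29 set) -- 70 left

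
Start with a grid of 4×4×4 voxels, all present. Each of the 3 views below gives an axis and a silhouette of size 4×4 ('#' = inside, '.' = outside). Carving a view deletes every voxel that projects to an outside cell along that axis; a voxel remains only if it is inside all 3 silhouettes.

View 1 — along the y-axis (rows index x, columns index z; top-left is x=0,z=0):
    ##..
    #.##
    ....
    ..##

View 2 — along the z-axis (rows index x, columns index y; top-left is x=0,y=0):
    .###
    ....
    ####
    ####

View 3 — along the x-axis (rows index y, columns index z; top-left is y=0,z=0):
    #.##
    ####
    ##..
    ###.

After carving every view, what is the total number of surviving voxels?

full grid |V| = 64
V1 y: intersect with XZ mask (7 set) -- 28 left
V2 z: intersect with XY mask (11 set) -- 14 left
V3 x: intersect with YZ mask (12 set) -- 11 left

remaining voxels: 11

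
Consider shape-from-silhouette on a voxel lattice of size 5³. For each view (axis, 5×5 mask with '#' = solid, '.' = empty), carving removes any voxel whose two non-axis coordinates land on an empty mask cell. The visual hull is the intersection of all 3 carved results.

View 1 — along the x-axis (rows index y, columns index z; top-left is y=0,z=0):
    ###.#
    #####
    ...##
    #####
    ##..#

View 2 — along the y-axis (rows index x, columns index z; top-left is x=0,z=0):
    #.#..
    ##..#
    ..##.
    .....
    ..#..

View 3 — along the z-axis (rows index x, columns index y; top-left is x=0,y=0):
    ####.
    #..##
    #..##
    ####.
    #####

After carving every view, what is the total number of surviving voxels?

initial block: 5^3 = 125
V1 x: intersect with YZ mask (19 set) -- 95 left
V2 y: intersect with XZ mask (8 set) -- 29 left
V3 z: intersect with XY mask (19 set) -- 21 left

21 voxels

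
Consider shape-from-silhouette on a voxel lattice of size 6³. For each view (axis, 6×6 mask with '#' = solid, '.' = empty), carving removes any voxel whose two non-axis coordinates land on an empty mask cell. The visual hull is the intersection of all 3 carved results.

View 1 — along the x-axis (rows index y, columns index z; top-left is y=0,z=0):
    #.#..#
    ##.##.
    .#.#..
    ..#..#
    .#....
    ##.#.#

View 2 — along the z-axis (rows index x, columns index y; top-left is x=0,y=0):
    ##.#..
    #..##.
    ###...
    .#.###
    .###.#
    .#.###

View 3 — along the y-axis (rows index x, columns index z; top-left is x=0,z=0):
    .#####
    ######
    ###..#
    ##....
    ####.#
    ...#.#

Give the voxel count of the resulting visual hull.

voxel count = 39

before carving: 216 voxels (6×6×6)
[1] x-view keeps 16 columns → grid now 96
[2] z-view keeps 21 columns → grid now 58
[3] y-view keeps 24 columns → grid now 39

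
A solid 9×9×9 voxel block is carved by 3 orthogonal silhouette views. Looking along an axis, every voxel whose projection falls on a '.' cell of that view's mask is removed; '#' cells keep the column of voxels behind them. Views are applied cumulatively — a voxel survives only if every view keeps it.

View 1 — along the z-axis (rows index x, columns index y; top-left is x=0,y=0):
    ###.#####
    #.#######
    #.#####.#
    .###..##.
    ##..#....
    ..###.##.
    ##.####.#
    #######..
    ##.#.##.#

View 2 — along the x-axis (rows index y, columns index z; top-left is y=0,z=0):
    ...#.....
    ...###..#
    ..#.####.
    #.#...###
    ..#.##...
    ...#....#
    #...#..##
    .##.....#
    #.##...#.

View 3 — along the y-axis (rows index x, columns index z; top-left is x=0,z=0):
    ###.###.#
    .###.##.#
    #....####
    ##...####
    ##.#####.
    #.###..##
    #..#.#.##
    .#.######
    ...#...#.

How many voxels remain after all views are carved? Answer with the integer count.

full grid |V| = 729
after view 1 [z-axis, 56 of 81 cells solid] → remaining = 504
after view 2 [x-axis, 31 of 81 cells solid] → remaining = 193
after view 3 [y-axis, 51 of 81 cells solid] → remaining = 127

127 voxels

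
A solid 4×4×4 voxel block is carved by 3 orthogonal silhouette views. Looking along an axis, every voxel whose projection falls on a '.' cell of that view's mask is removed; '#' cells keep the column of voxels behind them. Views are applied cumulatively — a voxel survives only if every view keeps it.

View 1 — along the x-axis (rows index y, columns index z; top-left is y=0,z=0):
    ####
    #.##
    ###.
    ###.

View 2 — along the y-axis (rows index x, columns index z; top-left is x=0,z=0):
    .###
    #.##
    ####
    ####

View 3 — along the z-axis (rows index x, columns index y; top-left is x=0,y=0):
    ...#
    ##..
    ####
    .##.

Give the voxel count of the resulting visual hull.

|visual hull| = 27

initial block: 4^3 = 64
step 1: project along x, AND mask (13/16) → |grid| = 52
step 2: project along y, AND mask (14/16) → |grid| = 45
step 3: project along z, AND mask (9/16) → |grid| = 27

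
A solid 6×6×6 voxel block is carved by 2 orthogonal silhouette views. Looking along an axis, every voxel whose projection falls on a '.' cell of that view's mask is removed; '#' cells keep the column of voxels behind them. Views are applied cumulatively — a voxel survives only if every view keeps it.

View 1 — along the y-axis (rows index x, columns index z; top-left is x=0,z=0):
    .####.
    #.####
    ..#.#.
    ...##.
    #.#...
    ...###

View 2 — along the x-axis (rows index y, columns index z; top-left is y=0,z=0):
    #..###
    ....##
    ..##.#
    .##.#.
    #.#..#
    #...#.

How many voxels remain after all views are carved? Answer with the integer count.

start: 6×6×6 = 216 voxels
carve view 1 (along y, XZ-mask fill 18/36): 108 voxels remain
carve view 2 (along x, YZ-mask fill 17/36): 55 voxels remain

remaining voxels: 55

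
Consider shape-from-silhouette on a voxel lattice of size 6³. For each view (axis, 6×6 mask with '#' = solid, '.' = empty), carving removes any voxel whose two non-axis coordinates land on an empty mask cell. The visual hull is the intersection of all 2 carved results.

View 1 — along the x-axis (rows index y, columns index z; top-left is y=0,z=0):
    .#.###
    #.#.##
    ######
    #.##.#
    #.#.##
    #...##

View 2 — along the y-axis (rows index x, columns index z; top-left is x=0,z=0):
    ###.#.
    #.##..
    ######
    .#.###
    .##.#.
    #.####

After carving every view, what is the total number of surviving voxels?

start: 6×6×6 = 216 voxels
carve view 1 (along x, YZ-mask fill 25/36): 150 voxels remain
carve view 2 (along y, XZ-mask fill 25/36): 103 voxels remain

|visual hull| = 103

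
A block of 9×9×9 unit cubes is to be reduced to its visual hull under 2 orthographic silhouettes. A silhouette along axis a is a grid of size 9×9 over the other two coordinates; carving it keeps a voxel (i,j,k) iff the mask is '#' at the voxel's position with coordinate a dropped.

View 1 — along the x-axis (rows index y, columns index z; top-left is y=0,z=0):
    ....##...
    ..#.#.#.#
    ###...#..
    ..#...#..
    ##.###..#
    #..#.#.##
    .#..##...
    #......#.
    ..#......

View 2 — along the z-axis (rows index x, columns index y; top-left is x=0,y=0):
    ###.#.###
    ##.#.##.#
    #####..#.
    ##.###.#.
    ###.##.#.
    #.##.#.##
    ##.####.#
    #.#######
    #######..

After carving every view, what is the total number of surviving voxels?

start: 9×9×9 = 729 voxels
[1] x-view keeps 29 columns → grid now 261
[2] z-view keeps 59 columns → grid now 193

|visual hull| = 193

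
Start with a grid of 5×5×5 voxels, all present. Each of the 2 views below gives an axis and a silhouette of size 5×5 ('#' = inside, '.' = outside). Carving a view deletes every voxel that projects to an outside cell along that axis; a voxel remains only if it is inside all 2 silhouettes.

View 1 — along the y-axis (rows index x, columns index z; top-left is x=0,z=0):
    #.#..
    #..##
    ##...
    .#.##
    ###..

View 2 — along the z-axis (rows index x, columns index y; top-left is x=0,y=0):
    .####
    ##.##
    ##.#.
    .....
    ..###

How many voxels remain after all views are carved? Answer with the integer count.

voxel count = 35

initial block: 5^3 = 125
step 1: project along y, AND mask (13/25) → |grid| = 65
step 2: project along z, AND mask (14/25) → |grid| = 35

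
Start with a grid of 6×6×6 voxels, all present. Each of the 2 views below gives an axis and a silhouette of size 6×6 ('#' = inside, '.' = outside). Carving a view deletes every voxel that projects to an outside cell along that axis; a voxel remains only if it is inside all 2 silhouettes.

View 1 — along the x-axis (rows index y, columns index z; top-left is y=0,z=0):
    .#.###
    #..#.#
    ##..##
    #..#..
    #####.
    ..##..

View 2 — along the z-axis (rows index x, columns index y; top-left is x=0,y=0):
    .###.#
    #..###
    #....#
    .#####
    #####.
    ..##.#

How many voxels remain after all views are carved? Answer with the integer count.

before carving: 216 voxels (6×6×6)
step 1: project along x, AND mask (20/36) → |grid| = 120
step 2: project along z, AND mask (23/36) → |grid| = 72

72 voxels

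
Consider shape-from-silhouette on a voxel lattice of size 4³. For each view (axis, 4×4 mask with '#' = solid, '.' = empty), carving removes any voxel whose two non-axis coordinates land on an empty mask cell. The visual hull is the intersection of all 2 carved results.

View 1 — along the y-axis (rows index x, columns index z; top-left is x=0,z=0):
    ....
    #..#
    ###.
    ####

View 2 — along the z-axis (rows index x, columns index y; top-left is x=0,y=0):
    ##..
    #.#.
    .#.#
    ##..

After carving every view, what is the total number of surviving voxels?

before carving: 64 voxels (4×4×4)
carve view 1 (along y, XZ-mask fill 9/16): 36 voxels remain
carve view 2 (along z, XY-mask fill 8/16): 18 voxels remain

voxel count = 18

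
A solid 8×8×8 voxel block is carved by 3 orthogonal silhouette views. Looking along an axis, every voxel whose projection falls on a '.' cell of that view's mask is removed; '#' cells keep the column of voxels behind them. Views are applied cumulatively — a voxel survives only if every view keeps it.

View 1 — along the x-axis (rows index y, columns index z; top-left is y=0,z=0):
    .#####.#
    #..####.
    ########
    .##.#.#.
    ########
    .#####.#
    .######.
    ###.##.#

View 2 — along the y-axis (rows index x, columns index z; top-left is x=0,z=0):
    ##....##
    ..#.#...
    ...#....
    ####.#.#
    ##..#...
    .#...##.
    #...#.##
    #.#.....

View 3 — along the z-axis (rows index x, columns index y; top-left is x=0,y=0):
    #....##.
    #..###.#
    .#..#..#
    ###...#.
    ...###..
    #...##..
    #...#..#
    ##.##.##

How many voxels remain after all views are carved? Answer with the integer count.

initial block: 8^3 = 512
V1 x: intersect with YZ mask (49 set) -- 392 left
V2 y: intersect with XZ mask (25 set) -- 149 left
V3 z: intersect with XY mask (30 set) -- 67 left

voxel count = 67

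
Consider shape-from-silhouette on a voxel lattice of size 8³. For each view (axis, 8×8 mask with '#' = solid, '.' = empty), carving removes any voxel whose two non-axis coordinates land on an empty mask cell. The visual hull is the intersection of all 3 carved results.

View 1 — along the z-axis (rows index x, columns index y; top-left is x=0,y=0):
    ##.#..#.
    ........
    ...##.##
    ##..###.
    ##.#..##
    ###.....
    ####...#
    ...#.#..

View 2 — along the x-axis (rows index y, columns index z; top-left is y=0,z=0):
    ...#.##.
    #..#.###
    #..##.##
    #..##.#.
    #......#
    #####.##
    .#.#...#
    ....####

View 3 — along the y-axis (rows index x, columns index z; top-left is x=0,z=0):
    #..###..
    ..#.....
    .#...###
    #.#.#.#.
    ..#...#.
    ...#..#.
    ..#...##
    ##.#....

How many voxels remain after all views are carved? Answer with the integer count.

before carving: 512 voxels (8×8×8)
  1. axis=2 (XY plane), |mask|=28  ⇒  voxels=224
  2. axis=0 (YZ plane), |mask|=33  ⇒  voxels=112
  3. axis=1 (XZ plane), |mask|=23  ⇒  voxels=47

47 voxels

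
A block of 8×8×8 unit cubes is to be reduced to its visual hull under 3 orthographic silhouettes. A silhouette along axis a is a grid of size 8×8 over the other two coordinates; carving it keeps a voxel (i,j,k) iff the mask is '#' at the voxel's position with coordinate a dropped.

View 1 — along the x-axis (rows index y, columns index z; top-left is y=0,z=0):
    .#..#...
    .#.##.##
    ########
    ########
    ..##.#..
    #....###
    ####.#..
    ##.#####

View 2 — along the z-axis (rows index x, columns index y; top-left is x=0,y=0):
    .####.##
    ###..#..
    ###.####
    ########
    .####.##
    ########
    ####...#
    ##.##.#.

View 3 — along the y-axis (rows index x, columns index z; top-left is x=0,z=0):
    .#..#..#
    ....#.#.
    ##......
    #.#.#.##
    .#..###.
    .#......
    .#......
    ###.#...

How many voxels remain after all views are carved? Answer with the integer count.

before carving: 512 voxels (8×8×8)
[1] x-view keeps 42 columns → grid now 336
[2] z-view keeps 49 columns → grid now 262
[3] y-view keeps 22 columns → grid now 93

remaining voxels: 93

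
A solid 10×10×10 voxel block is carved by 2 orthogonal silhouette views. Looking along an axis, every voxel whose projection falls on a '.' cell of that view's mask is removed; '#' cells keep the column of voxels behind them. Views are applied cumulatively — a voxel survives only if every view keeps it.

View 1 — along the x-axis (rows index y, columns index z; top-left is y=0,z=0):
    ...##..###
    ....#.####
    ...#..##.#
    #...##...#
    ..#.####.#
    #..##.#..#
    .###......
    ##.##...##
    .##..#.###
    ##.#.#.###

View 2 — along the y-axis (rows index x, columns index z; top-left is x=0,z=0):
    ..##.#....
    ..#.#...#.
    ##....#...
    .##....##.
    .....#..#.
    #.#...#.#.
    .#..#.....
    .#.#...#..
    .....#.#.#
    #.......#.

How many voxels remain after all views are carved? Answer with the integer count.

start: 10×10×10 = 1000 voxels
  1. axis=0 (YZ plane), |mask|=51  ⇒  voxels=510
  2. axis=1 (XZ plane), |mask|=29  ⇒  voxels=136

voxel count = 136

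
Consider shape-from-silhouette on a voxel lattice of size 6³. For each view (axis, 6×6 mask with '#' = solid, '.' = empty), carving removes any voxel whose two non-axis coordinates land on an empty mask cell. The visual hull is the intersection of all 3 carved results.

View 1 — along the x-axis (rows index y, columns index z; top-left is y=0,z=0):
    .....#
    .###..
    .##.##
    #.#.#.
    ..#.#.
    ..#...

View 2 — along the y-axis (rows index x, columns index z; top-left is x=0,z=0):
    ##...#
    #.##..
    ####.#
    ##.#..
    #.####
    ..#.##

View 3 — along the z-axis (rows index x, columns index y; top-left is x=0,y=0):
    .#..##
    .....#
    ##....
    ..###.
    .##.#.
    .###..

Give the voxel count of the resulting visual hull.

voxel count = 21

full grid |V| = 216
  1. axis=0 (YZ plane), |mask|=14  ⇒  voxels=84
  2. axis=1 (XZ plane), |mask|=22  ⇒  voxels=49
  3. axis=2 (XY plane), |mask|=15  ⇒  voxels=21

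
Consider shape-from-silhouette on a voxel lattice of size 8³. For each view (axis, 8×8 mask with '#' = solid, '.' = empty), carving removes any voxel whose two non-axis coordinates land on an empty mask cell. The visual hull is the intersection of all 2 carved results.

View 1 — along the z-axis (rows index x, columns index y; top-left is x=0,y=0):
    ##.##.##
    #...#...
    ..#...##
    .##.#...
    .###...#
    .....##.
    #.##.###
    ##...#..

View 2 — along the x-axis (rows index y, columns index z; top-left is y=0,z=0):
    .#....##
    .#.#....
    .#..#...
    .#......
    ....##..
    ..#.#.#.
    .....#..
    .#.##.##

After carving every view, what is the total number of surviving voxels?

voxel count = 70

full grid |V| = 512
[1] z-view keeps 29 columns → grid now 232
[2] x-view keeps 19 columns → grid now 70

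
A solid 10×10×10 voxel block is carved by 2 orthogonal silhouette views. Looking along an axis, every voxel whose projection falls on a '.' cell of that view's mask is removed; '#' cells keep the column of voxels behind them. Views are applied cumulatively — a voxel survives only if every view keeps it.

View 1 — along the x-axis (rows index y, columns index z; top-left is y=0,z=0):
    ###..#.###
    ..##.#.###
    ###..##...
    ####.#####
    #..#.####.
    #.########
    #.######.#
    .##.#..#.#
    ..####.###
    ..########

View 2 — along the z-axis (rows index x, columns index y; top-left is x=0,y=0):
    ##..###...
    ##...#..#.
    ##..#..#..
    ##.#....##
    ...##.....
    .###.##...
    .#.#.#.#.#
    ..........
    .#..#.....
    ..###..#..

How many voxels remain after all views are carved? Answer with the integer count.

remaining voxels: 252

start: 10×10×10 = 1000 voxels
carve view 1 (along x, YZ-mask fill 70/100): 700 voxels remain
carve view 2 (along z, XY-mask fill 36/100): 252 voxels remain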